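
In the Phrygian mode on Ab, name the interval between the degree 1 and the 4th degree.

Spelling the Phrygian mode on Ab: Ab Bbb Cb Db Eb Fb Gb.
Degree 1 = Ab; scale degree 4 = Db.
Counting 4 letters and 5 half steps from Ab gives a perfect fourth.

P4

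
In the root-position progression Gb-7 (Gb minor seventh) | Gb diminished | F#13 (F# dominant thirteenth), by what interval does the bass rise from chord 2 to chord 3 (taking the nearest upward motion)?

The roots are Gb and F#.
Gb up to F# is 12 semitones, a half step wider than a major seventh, so the interval is augmented.

augmented 7th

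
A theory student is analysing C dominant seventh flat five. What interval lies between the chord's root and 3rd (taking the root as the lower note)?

C dominant seventh flat five: C-E-Gb-Bb.
Root = C; 3rd = E.
Counting 3 letters and 4 half steps from C gives a major third.

major 3rd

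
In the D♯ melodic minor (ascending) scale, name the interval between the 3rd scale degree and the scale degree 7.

augmented fifth

Spelling the D♯ melodic minor (ascending) scale: D♯ E♯ F♯ G♯ A♯ B♯ C𝄪.
3rd scale degree = F♯; scale degree 7 = C𝄪.
5 letter names make it a fifth; at 8 semitones (a half step wider than perfect) the quality is augmented.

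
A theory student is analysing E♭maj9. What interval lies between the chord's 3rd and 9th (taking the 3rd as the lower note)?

Spelling the chord: E♭ G B♭ D F.
3rd = G; 9th = F.
G up to F is 10 semitones, a half step narrower than a major seventh, so the interval is minor.

m7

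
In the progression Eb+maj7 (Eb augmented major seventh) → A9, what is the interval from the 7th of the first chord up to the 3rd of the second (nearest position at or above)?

The 7th of Eb+maj7 (Eb augmented major seventh) is D; the 3rd of A9 is C#.
D up to C# spans 7 letter names and 11 semitones — a major seventh.

major seventh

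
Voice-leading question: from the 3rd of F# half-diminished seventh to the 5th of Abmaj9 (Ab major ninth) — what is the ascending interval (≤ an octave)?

The 3rd of F# half-diminished seventh is A; the 5th of Abmaj9 (Ab major ninth) is Eb.
5 letter names make it a fifth; at 6 semitones (a half step narrower than perfect) the quality is diminished.

d5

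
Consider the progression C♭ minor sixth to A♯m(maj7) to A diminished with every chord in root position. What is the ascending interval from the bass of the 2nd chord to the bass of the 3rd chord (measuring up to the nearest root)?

The roots are A♯ and A.
A♯ up to A is 11 semitones, a half step narrower than a perfect octave, so the interval is diminished.

diminished octave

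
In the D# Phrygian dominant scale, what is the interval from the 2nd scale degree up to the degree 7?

The scale runs D# E F## G# A# B C#.
So we need the interval from E up to C#.
Counting 6 letters and 9 half steps from E gives a major sixth.

major sixth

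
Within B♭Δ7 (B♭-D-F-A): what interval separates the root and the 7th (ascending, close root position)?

major seventh

That puts B♭ below A.
B♭ up to A spans 7 letter names and 11 semitones — a major seventh.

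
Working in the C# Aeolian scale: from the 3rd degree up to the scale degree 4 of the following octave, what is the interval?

M9

Spelling the C# Aeolian scale: C# D# E F# G# A B.
The 3rd degree is E and the degree 4 (up an octave) is F#.
E up to F# spans 9 letter names and 14 semitones — a major ninth.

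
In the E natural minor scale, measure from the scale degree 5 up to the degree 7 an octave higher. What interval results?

E natural minor: E F# G A B C D.
Scale degree 5 = B; scale degree 7 (up an octave) = D.
From B to D: 15 semitones over a tenth = minor.

minor tenth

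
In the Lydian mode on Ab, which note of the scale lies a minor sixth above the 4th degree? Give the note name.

Bb

The scale is Ab Bb C D Eb F G.
The 4th degree is D; a minor sixth above that is Bb — scale degree 2.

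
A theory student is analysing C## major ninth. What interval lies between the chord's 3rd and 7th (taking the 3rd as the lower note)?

P5

The chord tones of C##maj9 (C## major ninth) are C## E## G## B## D##.
The 3rd is E## and the 7th is B##.
E## up to B## spans 5 letter names and 7 semitones — a perfect fifth.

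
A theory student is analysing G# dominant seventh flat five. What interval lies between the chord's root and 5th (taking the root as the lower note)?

d5

Spelling the chord: G#–B#–D–F#.
That puts G# below D.
From G# to D: 6 semitones over a fifth = diminished.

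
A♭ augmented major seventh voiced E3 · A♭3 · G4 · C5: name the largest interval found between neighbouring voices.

major seventh

Adjacent intervals: E3→A♭3 = diminished fourth; A♭3→G4 = major seventh; G4→C5 = perfect fourth.
The largest is A♭3 to G4, a major seventh (11 semitones).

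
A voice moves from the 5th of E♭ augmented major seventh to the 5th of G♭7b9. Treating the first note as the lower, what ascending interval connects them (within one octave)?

E♭ augmented major seventh has B as its 5th, and G♭7b9 has D♭ as its 5th.
3 letter names make it a third; at 2 semitones (a whole step narrower than major) the quality is diminished.

diminished third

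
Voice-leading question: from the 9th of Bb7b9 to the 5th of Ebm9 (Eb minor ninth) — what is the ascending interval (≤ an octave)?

The 9th of Bb7b9 is Cb; the 5th of Ebm9 (Eb minor ninth) is Bb.
From Cb to Bb is 11 semitones, exactly the major seventh.

major seventh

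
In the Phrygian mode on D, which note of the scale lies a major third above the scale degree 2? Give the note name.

G

The scale is D E♭ F G A B♭ C.
The scale degree 2 is E♭; a major third above that is G — scale degree 4.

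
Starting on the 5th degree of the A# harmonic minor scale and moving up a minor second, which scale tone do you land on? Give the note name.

The scale is A# B# C# D# E# F# G##.
The 5th degree is E#; a minor second above that is F# — scale degree 6.

F#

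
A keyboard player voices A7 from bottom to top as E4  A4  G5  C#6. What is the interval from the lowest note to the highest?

major thirteenth

The outer voices are E4 and C#6.
From E to C# is 21 semitones, exactly the major thirteenth.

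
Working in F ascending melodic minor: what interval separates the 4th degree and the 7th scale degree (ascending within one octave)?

F melodic minor: F G Ab Bb C D E.
The 4th degree is Bb and the 7th scale degree is E.
4 letter names make it a fourth; at 6 semitones (a half step wider than perfect) the quality is augmented.

augmented 4th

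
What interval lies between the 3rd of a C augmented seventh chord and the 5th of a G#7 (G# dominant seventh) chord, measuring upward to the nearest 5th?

major seventh

The 3rd of C augmented seventh is E; the 5th of G#7 (G# dominant seventh) is D#.
E up to D# spans 7 letter names and 11 semitones — a major seventh.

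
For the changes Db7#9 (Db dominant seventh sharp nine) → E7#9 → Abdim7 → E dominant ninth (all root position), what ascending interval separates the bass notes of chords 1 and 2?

The roots are Db and E.
From Db to E: 3 semitones over a second = augmented.

A2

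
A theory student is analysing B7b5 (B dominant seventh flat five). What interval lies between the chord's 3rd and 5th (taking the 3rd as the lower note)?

d3

B7b5 is spelled B, D#, F, A.
That puts D# below F.
3 letter names make it a third; at 2 semitones (a whole step narrower than major) the quality is diminished.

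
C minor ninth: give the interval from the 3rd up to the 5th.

Cm9: C–Eb–G–Bb–D.
The 3rd is Eb and the 5th is G.
Eb up to G spans 3 letter names and 4 semitones — a major third.

major third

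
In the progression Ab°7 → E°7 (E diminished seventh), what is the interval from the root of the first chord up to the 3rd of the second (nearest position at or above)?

The root of Ab°7 is Ab; the 3rd of E°7 (E diminished seventh) is G.
From Ab to G is 11 semitones, exactly the major seventh.

major seventh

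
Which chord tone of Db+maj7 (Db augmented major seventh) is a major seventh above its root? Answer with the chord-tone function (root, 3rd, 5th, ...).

7th

Dbmaj7#5: Db–F–A–C.
The root is Db. A major seventh above Db is C.
C is the chord's 7th.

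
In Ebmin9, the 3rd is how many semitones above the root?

Ebm9 is spelled Eb Gb Bb Db F.
Eb to Gb is a minor third: 3 semitones.

3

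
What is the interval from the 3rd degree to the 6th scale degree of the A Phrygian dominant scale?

Spelling the A Phrygian dominant scale: A Bb C# D E F G.
The 3rd degree is C# and the 6th scale degree is F.
From C# to F: 4 semitones over a fourth = diminished.

diminished 4th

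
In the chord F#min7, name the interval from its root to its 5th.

P5

F#m7 (F# minor seventh) is spelled F#, A, C#, E.
Root = F#; 5th = C#.
Counting 5 letters and 7 half steps from F# gives a perfect fifth.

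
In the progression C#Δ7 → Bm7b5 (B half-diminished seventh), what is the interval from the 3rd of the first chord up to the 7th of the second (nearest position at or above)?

diminished 4th

C#Δ7 has E# as its 3rd, and Bm7b5 (B half-diminished seventh) has A as its 7th.
From E# to A: 4 semitones over a fourth = diminished.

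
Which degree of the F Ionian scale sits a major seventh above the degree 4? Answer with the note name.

A

The scale is F G A Bb C D E.
The degree 4 is Bb; a major seventh above that is A — scale degree 3.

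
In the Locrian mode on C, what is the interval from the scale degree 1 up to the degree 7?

The scale runs C Db Eb F Gb Ab Bb.
That puts C below Bb.
From C to Bb: 10 semitones over a seventh = minor.

minor seventh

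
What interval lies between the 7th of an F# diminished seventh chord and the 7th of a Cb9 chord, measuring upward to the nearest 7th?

diminished 5th

F# diminished seventh has Eb as its 7th, and Cb9 has Bbb as its 7th.
From Eb to Bbb: 6 semitones over a fifth = diminished.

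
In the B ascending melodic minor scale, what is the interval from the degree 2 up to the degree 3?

minor second

The scale runs B C# D E F# G# A#.
Degree 2 = C#; 3rd scale degree = D.
C# up to D is 1 semitone, a half step narrower than a major second, so the interval is minor.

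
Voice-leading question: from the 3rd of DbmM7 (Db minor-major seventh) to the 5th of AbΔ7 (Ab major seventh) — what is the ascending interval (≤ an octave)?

DbmM7 (Db minor-major seventh) has Fb as its 3rd, and AbΔ7 (Ab major seventh) has Eb as its 5th.
From Fb to Eb is 11 semitones, exactly the major seventh.

major 7th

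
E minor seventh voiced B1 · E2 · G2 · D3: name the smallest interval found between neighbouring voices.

minor third

Adjacent intervals: B1→E2 = perfect fourth; E2→G2 = minor third; G2→D3 = perfect fifth.
The smallest is E2 to G2, a minor third (3 semitones).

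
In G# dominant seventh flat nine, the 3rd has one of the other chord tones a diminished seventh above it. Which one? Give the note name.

A

G#7b9 is spelled G#–B#–D#–F#–A.
The 3rd is B#. A diminished seventh above B# is A.
A is the chord's 9th.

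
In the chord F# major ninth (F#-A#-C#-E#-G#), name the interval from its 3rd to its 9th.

The 3rd is A# and the 9th is G#.
From A# to G#: 10 semitones over a seventh = minor.

minor seventh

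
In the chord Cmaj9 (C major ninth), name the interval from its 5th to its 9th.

The chord tones of Cmaj9 (C major ninth) are C E G B D.
5th = G; 9th = D.
G up to D spans 5 letter names and 7 semitones — a perfect fifth.

perfect fifth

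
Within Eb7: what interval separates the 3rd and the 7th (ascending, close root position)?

diminished fifth

The chord tones of Eb dominant seventh are Eb G Bb Db.
That puts G below Db.
G up to Db is 6 semitones, a half step narrower than a perfect fifth, so the interval is diminished.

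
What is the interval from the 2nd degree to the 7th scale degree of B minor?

Spelling B minor: B C# D E F# G A.
The 2nd degree is C# and the degree 7 is A.
C# up to A is 8 semitones, a half step narrower than a major sixth, so the interval is minor.

m6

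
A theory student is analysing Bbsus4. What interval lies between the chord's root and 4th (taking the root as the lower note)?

Bb sus4: Bb-Eb-F.
The root is Bb and the 4th is Eb.
From Bb to Eb is 5 semitones, exactly the perfect fourth.

perfect fourth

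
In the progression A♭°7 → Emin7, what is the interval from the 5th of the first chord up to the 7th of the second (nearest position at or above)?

A♭°7 has E𝄫 as its 5th, and Emin7 has D as its 7th.
E𝄫 up to D is 12 semitones, a half step wider than a major seventh, so the interval is augmented.

A7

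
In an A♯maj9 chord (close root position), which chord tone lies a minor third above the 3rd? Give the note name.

Spelling the chord: A♯-C𝄪-E♯-G𝄪-B♯.
The 3rd is C𝄪. A minor third above C𝄪 is E♯.
E♯ is the chord's 5th.

E#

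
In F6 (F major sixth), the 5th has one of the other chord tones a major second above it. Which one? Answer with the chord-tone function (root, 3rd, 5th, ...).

6th

The chord tones of F6 (F major sixth) are F, A, C, D.
The 5th is C. A major second above C is D.
D is the chord's 6th.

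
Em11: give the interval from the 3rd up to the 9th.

The chord tones of E minor eleventh are E, G, B, D, F♯, A.
The 3rd is G and the 9th is F♯.
G up to F♯ spans 7 letter names and 11 semitones — a major seventh.

M7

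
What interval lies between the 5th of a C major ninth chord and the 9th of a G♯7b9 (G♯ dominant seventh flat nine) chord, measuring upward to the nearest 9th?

major 2nd

C major ninth has G as its 5th, and G♯7b9 (G♯ dominant seventh flat nine) has A as its 9th.
From G to A is 2 semitones, exactly the major second.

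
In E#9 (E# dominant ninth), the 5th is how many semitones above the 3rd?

3

E#9: E#, G##, B#, D#, F##.
G## to B# is a minor third: 3 semitones.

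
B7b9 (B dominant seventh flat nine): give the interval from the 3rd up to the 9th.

diminished seventh

Spelling the chord: B-D♯-F♯-A-C.
3rd = D♯; 9th = C.
D♯ up to C is 9 semitones, a whole step narrower than a major seventh, so the interval is diminished.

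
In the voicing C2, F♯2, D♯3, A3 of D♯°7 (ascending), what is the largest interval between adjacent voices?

Adjacent intervals: C2→F♯2 = augmented fourth; F♯2→D♯3 = major sixth; D♯3→A3 = diminished fifth.
The largest is F♯2 to D♯3, a major sixth (9 semitones).

major sixth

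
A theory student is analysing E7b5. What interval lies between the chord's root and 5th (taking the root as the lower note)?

Spelling the chord: E-G#-Bb-D.
That puts E below Bb.
5 letter names make it a fifth; at 6 semitones (a half step narrower than perfect) the quality is diminished.

diminished fifth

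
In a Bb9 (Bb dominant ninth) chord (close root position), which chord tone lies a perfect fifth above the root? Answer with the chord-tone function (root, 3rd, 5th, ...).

Bb9: Bb–D–F–Ab–C.
The root is Bb. A perfect fifth above Bb is F.
F is the chord's 5th.

5th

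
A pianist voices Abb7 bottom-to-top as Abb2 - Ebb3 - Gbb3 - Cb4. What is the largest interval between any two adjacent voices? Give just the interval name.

P5

Adjacent intervals: Abb2→Ebb3 = perfect fifth; Ebb3→Gbb3 = minor third; Gbb3→Cb4 = augmented fourth.
The largest is Abb2 to Ebb3, a perfect fifth (7 semitones).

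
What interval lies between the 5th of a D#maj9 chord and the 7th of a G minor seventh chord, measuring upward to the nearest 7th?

diminished sixth

The 5th of D#maj9 is A#; the 7th of G minor seventh is F.
6 letter names make it a sixth; at 7 semitones (a whole step narrower than major) the quality is diminished.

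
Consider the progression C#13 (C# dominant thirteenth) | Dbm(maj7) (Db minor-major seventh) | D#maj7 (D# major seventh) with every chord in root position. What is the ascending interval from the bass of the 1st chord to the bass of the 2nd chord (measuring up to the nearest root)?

diminished second

The roots are C# and Db.
From C# to Db: 0 semitones over a second = diminished.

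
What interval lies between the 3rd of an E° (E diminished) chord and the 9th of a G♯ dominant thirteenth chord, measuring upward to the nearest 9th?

augmented 2nd

The 3rd of E° (E diminished) is G; the 9th of G♯ dominant thirteenth is A♯.
2 letter names make it a second; at 3 semitones (a half step wider than major) the quality is augmented.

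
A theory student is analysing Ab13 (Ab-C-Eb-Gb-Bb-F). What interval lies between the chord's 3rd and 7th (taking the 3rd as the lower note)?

The 3rd is C and the 7th is Gb.
From C to Gb: 6 semitones over a fifth = diminished.
That tritone between 3rd and 7th is what gives the dominant seventh its pull toward resolution.

diminished 5th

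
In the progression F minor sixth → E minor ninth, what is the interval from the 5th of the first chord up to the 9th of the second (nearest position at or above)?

augmented fourth

F minor sixth has C as its 5th, and E minor ninth has F# as its 9th.
C up to F# is 6 semitones, a half step wider than a perfect fourth, so the interval is augmented.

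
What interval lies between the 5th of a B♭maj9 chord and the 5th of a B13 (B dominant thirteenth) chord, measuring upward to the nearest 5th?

The 5th of B♭maj9 is F; the 5th of B13 (B dominant thirteenth) is F♯.
F up to F♯ is 1 semitone, a half step wider than a perfect unison, so the interval is augmented.

augmented unison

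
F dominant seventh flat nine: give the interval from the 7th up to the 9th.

minor 3rd

Spelling the chord: F A C Eb Gb.
7th = Eb; 9th = Gb.
3 letter names make it a third; at 3 semitones (a half step narrower than major) the quality is minor.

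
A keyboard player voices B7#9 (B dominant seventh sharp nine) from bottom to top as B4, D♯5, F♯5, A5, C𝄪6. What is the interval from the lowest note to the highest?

augmented ninth

The outer voices are B4 and C𝄪6.
From B to C𝄪: 15 semitones over a ninth = augmented.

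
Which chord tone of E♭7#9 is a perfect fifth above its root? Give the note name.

The chord tones of E♭ dominant seventh sharp nine are E♭-G-B♭-D♭-F♯.
The root is E♭. A perfect fifth above E♭ is B♭.
B♭ is the chord's 5th.

Bb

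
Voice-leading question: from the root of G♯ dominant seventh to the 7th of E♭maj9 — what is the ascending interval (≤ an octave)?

The root of G♯ dominant seventh is G♯; the 7th of E♭maj9 is D.
5 letter names make it a fifth; at 6 semitones (a half step narrower than perfect) the quality is diminished.

diminished 5th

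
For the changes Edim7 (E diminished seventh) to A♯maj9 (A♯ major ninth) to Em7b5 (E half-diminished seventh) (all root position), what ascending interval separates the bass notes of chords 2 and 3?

diminished 5th

The roots are A♯ and E.
A♯ up to E is 6 semitones, a half step narrower than a perfect fifth, so the interval is diminished.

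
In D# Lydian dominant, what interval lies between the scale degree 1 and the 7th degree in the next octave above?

Spelling D# Lydian dominant: D# E# F## G## A# B# C#.
So we need the interval from D# up to C#.
14 letter names make it a fourteenth; at 22 semitones (a half step narrower than major) the quality is minor.

minor fourteenth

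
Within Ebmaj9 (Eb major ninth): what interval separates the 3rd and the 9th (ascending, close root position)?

The chord tones of Eb major ninth are Eb-G-Bb-D-F.
3rd = G; 9th = F.
7 letter names make it a seventh; at 10 semitones (a half step narrower than major) the quality is minor.

m7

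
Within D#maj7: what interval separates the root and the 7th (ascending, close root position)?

D#M7 is spelled D# F## A# C##.
The root is D# and the 7th is C##.
From D# to C## is 11 semitones, exactly the major seventh.

major 7th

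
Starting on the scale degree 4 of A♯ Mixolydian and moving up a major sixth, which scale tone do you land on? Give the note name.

The scale is A♯ B♯ C𝄪 D♯ E♯ F𝄪 G♯.
The scale degree 4 is D♯; a major sixth above that is B♯ — scale degree 2.

B#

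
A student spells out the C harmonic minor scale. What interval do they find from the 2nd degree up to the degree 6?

The scale runs C D Eb F G Ab B.
So we need the interval from D up to Ab.
From D to Ab: 6 semitones over a fifth = diminished.

diminished fifth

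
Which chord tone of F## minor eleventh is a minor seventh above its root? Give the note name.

E#

Spelling the chord: F##–A#–C##–E#–G##–B#.
The root is F##. A minor seventh above F## is E#.
E# is the chord's 7th.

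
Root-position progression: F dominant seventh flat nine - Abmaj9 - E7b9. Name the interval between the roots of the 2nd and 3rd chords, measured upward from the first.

The roots are Ab and E.
From Ab to E: 8 semitones over a fifth = augmented.

augmented 5th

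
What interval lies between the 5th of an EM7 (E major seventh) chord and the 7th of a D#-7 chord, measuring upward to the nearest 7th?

major second

The 5th of EM7 (E major seventh) is B; the 7th of D#-7 is C#.
Counting 2 letters and 2 half steps from B gives a major second.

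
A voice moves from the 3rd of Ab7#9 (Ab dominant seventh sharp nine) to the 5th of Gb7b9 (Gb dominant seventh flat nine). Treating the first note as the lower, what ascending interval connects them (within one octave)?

m2

The 3rd of Ab7#9 (Ab dominant seventh sharp nine) is C; the 5th of Gb7b9 (Gb dominant seventh flat nine) is Db.
From C to Db: 1 semitone over a second = minor.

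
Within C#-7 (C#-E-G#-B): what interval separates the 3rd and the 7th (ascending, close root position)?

P5

The 3rd is E and the 7th is B.
E up to B spans 5 letter names and 7 semitones — a perfect fifth.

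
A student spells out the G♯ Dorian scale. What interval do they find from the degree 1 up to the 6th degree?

The scale runs G♯ A♯ B C♯ D♯ E♯ F♯.
Degree 1 = G♯; 6th scale degree = E♯.
From G♯ to E♯ is 9 semitones, exactly the major sixth.

major sixth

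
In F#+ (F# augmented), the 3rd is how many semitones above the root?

4

F#aug: F#, A#, C##.
F# to A# is a major third: 4 semitones.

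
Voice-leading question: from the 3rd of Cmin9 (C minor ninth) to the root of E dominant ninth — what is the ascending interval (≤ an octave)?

A1

The 3rd of Cmin9 (C minor ninth) is Eb; the root of E dominant ninth is E.
1 letter names make it a unison; at 1 semitone (a half step wider than perfect) the quality is augmented.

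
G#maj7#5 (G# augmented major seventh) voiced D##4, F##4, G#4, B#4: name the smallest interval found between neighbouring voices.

minor second

Adjacent intervals: D##4→F##4 = minor third; F##4→G#4 = minor second; G#4→B#4 = major third.
The smallest is F##4 to G#4, a minor second (1 semitone).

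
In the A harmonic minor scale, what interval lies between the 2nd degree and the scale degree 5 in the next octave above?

A harmonic minor: A B C D E F G#.
2nd degree = B; 5th degree (up an octave) = E.
From B to E is 17 semitones, exactly the perfect eleventh.

perfect 11th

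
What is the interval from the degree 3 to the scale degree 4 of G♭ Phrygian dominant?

G♭ phrygian dominant: G♭ A𝄫 B♭ C♭ D♭ E𝄫 F♭.
So we need the interval from B♭ up to C♭.
2 letter names make it a second; at 1 semitone (a half step narrower than major) the quality is minor.

minor 2nd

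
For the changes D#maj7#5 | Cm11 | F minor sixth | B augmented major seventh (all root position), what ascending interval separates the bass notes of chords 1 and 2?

The roots are D# and C.
From D# to C: 9 semitones over a seventh = diminished.

diminished seventh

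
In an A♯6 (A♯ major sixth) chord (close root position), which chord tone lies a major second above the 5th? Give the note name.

F##

The chord tones of A♯ major sixth are A♯-C𝄪-E♯-F𝄪.
The 5th is E♯. A major second above E♯ is F𝄪.
F𝄪 is the chord's 6th.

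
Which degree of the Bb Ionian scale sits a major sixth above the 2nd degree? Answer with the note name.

A

The scale is Bb C D Eb F G A.
The 2nd degree is C; a major sixth above that is A — scale degree 7.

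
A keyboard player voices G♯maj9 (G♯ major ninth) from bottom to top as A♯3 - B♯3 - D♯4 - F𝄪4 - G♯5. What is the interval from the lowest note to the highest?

minor fourteenth

The outer voices are A♯3 and G♯5.
From A♯ to G♯: 22 semitones over a fourteenth = minor.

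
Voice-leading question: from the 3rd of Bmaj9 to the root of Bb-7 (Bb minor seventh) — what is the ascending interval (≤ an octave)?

Bmaj9 has D# as its 3rd, and Bb-7 (Bb minor seventh) has Bb as its root.
6 letter names make it a sixth; at 7 semitones (a whole step narrower than major) the quality is diminished.

diminished sixth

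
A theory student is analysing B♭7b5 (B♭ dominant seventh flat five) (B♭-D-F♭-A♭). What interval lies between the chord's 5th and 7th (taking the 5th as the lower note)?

The 5th is F♭ and the 7th is A♭.
From F♭ to A♭ is 4 semitones, exactly the major third.

major 3rd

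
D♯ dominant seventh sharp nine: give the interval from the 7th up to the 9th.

D♯7#9: D♯–F𝄪–A♯–C♯–E𝄪.
That puts C♯ below E𝄪.
C♯ up to E𝄪 is 5 semitones, a half step wider than a major third, so the interval is augmented.

augmented third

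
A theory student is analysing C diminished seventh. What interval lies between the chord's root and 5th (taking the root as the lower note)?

The chord tones of C°7 (C diminished seventh) are C–E♭–G♭–B𝄫.
So we need the interval from C up to G♭.
From C to G♭: 6 semitones over a fifth = diminished.

diminished fifth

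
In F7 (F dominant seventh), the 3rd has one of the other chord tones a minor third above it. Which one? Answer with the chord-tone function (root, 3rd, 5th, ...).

5th

F dominant seventh is spelled F-A-C-Eb.
The 3rd is A. A minor third above A is C.
C is the chord's 5th.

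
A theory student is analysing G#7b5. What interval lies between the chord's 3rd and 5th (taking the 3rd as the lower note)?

G#7b5 (G# dominant seventh flat five) is spelled G#-B#-D-F#.
So we need the interval from B# up to D.
3 letter names make it a third; at 2 semitones (a whole step narrower than major) the quality is diminished.

diminished 3rd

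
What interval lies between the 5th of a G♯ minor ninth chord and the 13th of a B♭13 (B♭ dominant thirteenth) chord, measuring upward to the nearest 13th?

d4

The 5th of G♯ minor ninth is D♯; the 13th of B♭13 (B♭ dominant thirteenth) is G.
From D♯ to G: 4 semitones over a fourth = diminished.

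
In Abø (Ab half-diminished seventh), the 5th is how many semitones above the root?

6

The chord tones of Abø (Ab half-diminished seventh) are Ab–Cb–Ebb–Gb.
Ab to Ebb is a diminished fifth: 6 semitones.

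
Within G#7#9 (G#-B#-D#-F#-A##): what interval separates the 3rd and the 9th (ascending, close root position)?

major seventh

The 3rd is B# and the 9th is A##.
Counting 7 letters and 11 half steps from B# gives a major seventh.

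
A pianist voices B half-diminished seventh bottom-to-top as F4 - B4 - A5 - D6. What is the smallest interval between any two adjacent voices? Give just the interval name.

P4

Adjacent intervals: F4→B4 = augmented fourth; B4→A5 = minor seventh; A5→D6 = perfect fourth.
The smallest is A5 to D6, a perfect fourth (5 semitones).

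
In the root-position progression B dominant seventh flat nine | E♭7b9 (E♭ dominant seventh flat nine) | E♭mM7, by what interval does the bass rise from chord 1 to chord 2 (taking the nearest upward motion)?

The roots are B and E♭.
B up to E♭ is 4 semitones, a half step narrower than a perfect fourth, so the interval is diminished.

diminished 4th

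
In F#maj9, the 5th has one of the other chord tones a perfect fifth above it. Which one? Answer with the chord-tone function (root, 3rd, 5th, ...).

9th

F# major ninth is spelled F# A# C# E# G#.
The 5th is C#. A perfect fifth above C# is G#.
G# is the chord's 9th.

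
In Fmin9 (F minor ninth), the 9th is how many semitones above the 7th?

Spelling the chord: F-Ab-C-Eb-G.
Eb to G is a major third: 4 semitones.

4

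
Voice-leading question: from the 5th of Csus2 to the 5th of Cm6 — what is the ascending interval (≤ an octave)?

Csus2 has G as its 5th, and Cm6 has G as its 5th.
From G to G is 0 semitones, exactly the perfect unison.

perfect unison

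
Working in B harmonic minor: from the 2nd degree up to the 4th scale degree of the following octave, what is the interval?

Spelling B harmonic minor: B C♯ D E F♯ G A♯.
The 2nd degree is C♯ and the scale degree 4 (up an octave) is E.
From C♯ to E: 15 semitones over a tenth = minor.

minor tenth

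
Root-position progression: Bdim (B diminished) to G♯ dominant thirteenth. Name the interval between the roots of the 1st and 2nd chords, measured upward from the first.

M6

The roots are B and G♯.
Counting 6 letters and 9 half steps from B gives a major sixth.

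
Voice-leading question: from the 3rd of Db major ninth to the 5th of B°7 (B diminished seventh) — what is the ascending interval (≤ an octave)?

The 3rd of Db major ninth is F; the 5th of B°7 (B diminished seventh) is F.
From F to F is 0 semitones, exactly the perfect unison.

perfect unison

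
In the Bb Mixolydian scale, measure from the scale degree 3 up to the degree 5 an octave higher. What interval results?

minor tenth

Bb mixolydian: Bb C D Eb F G Ab.
That puts D below F.
D up to F is 15 semitones, a half step narrower than a major tenth, so the interval is minor.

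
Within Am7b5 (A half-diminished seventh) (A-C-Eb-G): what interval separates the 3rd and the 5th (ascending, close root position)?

The 3rd is C and the 5th is Eb.
From C to Eb: 3 semitones over a third = minor.

m3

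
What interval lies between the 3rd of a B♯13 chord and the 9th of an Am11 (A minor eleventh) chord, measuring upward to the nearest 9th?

The 3rd of B♯13 is D𝄪; the 9th of Am11 (A minor eleventh) is B.
6 letter names make it a sixth; at 7 semitones (a whole step narrower than major) the quality is diminished.

diminished 6th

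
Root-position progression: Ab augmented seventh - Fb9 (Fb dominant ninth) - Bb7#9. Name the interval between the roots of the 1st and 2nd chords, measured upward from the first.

The roots are Ab and Fb.
6 letter names make it a sixth; at 8 semitones (a half step narrower than major) the quality is minor.

minor sixth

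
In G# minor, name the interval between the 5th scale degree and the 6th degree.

The scale runs G# A# B C# D# E F#.
5th scale degree = D#; 6th degree = E.
From D# to E: 1 semitone over a second = minor.

minor second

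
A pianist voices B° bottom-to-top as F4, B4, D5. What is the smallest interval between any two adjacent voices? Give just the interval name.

Adjacent intervals: F4→B4 = augmented fourth; B4→D5 = minor third.
The smallest is B4 to D5, a minor third (3 semitones).

m3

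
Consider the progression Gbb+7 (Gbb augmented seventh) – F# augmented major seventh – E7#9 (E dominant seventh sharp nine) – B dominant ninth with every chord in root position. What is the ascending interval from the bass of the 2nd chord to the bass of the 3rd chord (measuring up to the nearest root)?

m7

The roots are F# and E.
F# up to E is 10 semitones, a half step narrower than a major seventh, so the interval is minor.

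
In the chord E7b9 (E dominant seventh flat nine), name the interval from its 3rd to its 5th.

minor 3rd

Spelling the chord: E G# B D F.
That puts G# below B.
G# up to B is 3 semitones, a half step narrower than a major third, so the interval is minor.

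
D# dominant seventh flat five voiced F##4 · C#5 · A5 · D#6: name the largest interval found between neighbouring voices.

minor sixth

Adjacent intervals: F##4→C#5 = diminished fifth; C#5→A5 = minor sixth; A5→D#6 = augmented fourth.
The largest is C#5 to A5, a minor sixth (8 semitones).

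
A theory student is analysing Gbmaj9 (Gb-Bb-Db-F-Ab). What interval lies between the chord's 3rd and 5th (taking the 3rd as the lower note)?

m3

So we need the interval from Bb up to Db.
3 letter names make it a third; at 3 semitones (a half step narrower than major) the quality is minor.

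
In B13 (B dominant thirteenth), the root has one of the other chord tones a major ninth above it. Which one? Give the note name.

Spelling the chord: B D# F# A C# G#.
The root is B. A major ninth above B is C#.
C# is the chord's 9th.

C#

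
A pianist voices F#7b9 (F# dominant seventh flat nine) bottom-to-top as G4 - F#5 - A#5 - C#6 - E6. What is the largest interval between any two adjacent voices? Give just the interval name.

Adjacent intervals: G4→F#5 = major seventh; F#5→A#5 = major third; A#5→C#6 = minor third; C#6→E6 = minor third.
The largest is G4 to F#5, a major seventh (11 semitones).

major 7th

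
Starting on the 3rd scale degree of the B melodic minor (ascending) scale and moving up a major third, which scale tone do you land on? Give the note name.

F#

The scale is B C# D E F# G# A#.
The 3rd scale degree is D; a major third above that is F# — scale degree 5.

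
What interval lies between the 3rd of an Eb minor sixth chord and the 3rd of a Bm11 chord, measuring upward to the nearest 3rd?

A5

The 3rd of Eb minor sixth is Gb; the 3rd of Bm11 is D.
From Gb to D: 8 semitones over a fifth = augmented.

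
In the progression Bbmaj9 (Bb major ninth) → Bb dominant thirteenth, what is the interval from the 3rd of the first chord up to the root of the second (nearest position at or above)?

Bbmaj9 (Bb major ninth) has D as its 3rd, and Bb dominant thirteenth has Bb as its root.
From D to Bb: 8 semitones over a sixth = minor.

minor 6th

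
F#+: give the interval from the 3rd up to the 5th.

The chord tones of F#+ are F# A# C##.
So we need the interval from A# up to C##.
Counting 3 letters and 4 half steps from A# gives a major third.

major third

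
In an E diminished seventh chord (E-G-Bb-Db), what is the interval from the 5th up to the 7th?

That puts Bb below Db.
3 letter names make it a third; at 3 semitones (a half step narrower than major) the quality is minor.

minor third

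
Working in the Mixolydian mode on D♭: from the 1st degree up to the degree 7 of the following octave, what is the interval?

Spelling the Mixolydian mode on D♭: D♭ E♭ F G♭ A♭ B♭ C♭.
1st degree = D♭; scale degree 7 (up an octave) = C♭.
14 letter names make it a fourteenth; at 22 semitones (a half step narrower than major) the quality is minor.

minor fourteenth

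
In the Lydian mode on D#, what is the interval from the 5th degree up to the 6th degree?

major second

D# lydian: D# E# F## G## A# B# C##.
5th degree = A#; degree 6 = B#.
A# up to B# spans 2 letter names and 2 semitones — a major second.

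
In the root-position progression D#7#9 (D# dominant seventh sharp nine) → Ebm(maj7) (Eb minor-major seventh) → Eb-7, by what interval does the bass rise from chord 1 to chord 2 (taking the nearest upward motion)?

The roots are D# and Eb.
2 letter names make it a second; at 0 semitones (a whole step narrower than major) the quality is diminished.

d2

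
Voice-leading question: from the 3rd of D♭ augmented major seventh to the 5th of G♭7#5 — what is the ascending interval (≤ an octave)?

M6

The 3rd of D♭ augmented major seventh is F; the 5th of G♭7#5 is D.
F up to D spans 6 letter names and 9 semitones — a major sixth.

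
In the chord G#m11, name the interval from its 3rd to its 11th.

major ninth

Spelling the chord: G#–B–D#–F#–A#–C#.
That puts B below C#.
Counting 9 letters and 14 half steps from B gives a major ninth.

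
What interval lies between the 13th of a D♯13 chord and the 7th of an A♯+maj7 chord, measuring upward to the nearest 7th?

major sixth

D♯13 has B♯ as its 13th, and A♯+maj7 has G𝄪 as its 7th.
B♯ up to G𝄪 spans 6 letter names and 9 semitones — a major sixth.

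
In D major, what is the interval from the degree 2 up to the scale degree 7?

Spelling D major: D E F# G A B C#.
So we need the interval from E up to C#.
Counting 6 letters and 9 half steps from E gives a major sixth.

major sixth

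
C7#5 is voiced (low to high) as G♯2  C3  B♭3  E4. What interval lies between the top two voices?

Those voices are B♭3 and E4.
4 letter names make it a fourth; at 6 semitones (a half step wider than perfect) the quality is augmented.

augmented 4th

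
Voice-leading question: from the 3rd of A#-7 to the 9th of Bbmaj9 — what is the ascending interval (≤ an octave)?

The 3rd of A#-7 is C#; the 9th of Bbmaj9 is C.
C# up to C is 11 semitones, a half step narrower than a perfect octave, so the interval is diminished.

diminished octave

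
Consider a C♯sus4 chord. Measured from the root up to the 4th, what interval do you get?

P4

Spelling the chord: C♯ F♯ G♯.
Root = C♯; 4th = F♯.
C♯ up to F♯ spans 4 letter names and 5 semitones — a perfect fourth.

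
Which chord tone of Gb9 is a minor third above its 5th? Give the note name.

Spelling the chord: Gb–Bb–Db–Fb–Ab.
The 5th is Db. A minor third above Db is Fb.
Fb is the chord's 7th.

Fb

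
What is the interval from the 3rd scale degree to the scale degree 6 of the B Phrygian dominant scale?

diminished fourth

B phrygian dominant: B C D# E F# G A.
That puts D# below G.
From D# to G: 4 semitones over a fourth = diminished.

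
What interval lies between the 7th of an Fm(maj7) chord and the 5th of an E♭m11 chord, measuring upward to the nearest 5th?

diminished fifth

The 7th of Fm(maj7) is E; the 5th of E♭m11 is B♭.
E up to B♭ is 6 semitones, a half step narrower than a perfect fifth, so the interval is diminished.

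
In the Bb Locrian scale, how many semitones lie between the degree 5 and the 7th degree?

The scale is Bb Cb Db Eb Fb Gb Ab.
Fb up to Ab is a major third — 4 semitones.

4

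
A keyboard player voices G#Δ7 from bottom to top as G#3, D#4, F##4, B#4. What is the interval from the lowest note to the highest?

major tenth

The outer voices are G#3 and B#4.
G# up to B# spans 10 letter names and 16 semitones — a major tenth.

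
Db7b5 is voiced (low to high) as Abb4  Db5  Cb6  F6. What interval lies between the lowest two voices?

augmented fourth

Those voices are Abb4 and Db5.
Abb up to Db is 6 semitones, a half step wider than a perfect fourth, so the interval is augmented.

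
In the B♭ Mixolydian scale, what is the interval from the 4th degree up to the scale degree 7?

The scale runs B♭ C D E♭ F G A♭.
4th degree = E♭; degree 7 = A♭.
From E♭ to A♭ is 5 semitones, exactly the perfect fourth.

perfect fourth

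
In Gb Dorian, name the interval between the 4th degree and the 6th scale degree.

Spelling Gb Dorian: Gb Ab Bbb Cb Db Eb Fb.
4th degree = Cb; degree 6 = Eb.
Counting 3 letters and 4 half steps from Cb gives a major third.

major 3rd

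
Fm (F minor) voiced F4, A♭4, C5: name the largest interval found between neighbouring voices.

Adjacent intervals: F4→A♭4 = minor third; A♭4→C5 = major third.
The largest is A♭4 to C5, a major third (4 semitones).

major third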